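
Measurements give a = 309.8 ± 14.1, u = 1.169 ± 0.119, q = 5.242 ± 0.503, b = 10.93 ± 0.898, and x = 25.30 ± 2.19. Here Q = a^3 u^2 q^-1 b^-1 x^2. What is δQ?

Q is a product of powers, so relative uncertainties combine in quadrature:
  (3·δa/a)² = (3×0.0455)² = 0.0186;  (2·δu/u)² = (2×0.102)² = 0.0415;  (-1·δq/q)² = (-1×0.0960)² = 0.00921;  (-1·δb/b)² = (-1×0.0822)² = 0.00675;  (2·δx/x)² = (2×0.0866)² = 0.0300
δQ/Q = √(0.106) = 0.326
Q = 4.539e+08, so δQ = 0.326 × 4.539e+08 = 1.48e+08.

1.48e+08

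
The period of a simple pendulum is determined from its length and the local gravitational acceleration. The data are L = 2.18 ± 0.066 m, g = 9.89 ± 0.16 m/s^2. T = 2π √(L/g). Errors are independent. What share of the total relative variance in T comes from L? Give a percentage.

77.8%

(δT/T)² = (½·δL/L)² + (−½·δg/g)²
  L term: (0.5×0.0303)² = 0.000229
  g term: (-0.5×0.0162)² = 6.54e-05
Total = 0.000295. Share from L = 0.000229/0.000295 = 0.778.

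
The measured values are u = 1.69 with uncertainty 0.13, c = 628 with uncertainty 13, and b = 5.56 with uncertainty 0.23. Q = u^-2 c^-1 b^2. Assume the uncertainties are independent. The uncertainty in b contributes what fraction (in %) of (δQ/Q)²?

(δQ/Q)² = (-2·δu/u)² + (-1·δc/c)² + (2·δb/b)²
  u term: (-2×0.0769)² = 0.0237
  c term: (-1×0.0207)² = 0.000429
  b term: (2×0.0414)² = 0.00684
Total = 0.0309. Share from b = 0.00684/0.0309 = 0.221.

22.1%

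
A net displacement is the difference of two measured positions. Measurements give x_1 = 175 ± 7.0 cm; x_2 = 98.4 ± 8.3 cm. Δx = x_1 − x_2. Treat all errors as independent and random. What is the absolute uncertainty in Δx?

10.9 cm

Δx is a linear combination, so absolute uncertainties add in quadrature:
  (δx_1)² = 49.0;  (δx_2)² = 68.9
δΔx = √(118) = 10.9 cm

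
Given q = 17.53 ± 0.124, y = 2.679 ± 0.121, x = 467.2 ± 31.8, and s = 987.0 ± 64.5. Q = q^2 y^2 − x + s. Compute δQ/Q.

Let p = q^2·y^2 = 2206. δp/p = √((2·δq/q)² + (2·δy/y)²) = √(0.000200 + 0.00816) = 0.0914, so δp = 202.
Q = p − x + s: δQ = √(δp² + δx² + δs²) = √(40700 + 1010 + 4160) = 214
Q = 2725, so δQ/Q = 214/2725 = 0.0786.

0.0786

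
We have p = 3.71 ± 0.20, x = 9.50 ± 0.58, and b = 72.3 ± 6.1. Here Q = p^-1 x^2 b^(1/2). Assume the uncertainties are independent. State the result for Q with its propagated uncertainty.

For a monomial Q ∝ p^-1, x^2, b^(1/2), fractional errors add in quadrature:
  (-1·δp/p)² = (-1×0.0539)² = 0.00291;  (2·δx/x)² = (2×0.0611)² = 0.0149;  (½·δb/b)² = (0.5×0.0844)² = 0.00178
δQ/Q = √(0.0196) = 0.140
Q = 207, so δQ = 0.140 × 207 = 29.0.

207 ± 29.0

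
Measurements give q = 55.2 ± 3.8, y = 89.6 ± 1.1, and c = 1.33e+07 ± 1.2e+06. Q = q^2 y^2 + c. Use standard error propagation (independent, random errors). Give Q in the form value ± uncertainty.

(3.78 ± 0.363) × 10^7

Let p = q^2·y^2 = 2.45e+07. δp/p = √((2·δq/q)² + (2·δy/y)²) = √(0.0190 + 0.000603) = 0.140, so δp = 3.42e+06.
Q = p + c: δQ = √(δp² + δc²) = √(1.17e+13 + 1.44e+12) = 3.63e+06
Q = 3.78e+07.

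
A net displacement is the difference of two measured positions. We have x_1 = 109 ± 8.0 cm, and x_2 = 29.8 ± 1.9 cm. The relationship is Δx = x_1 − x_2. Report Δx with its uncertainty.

79.2 ± 8.22 cm

Each term contributes (cᵢ δxᵢ)² to (δΔx)²:
  (δx_1)² = 64.0;  (δx_2)² = 3.61
δΔx = √(67.6) = 8.22 cm
Δx = 79.2 cm.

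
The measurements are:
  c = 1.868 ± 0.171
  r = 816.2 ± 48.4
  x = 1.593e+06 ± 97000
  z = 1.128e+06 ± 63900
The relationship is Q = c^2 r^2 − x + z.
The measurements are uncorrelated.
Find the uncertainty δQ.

5.2e+05

Let p = c^2·r^2 = 2.325e+06. δp/p = √((2·δc/c)² + (2·δr/r)²) = √(0.0335 + 0.0141) = 0.218, so δp = 5.07e+05.
Q = p − x + z: δQ = √(δp² + δx² + δz²) = √(2.57e+11 + 9.41e+09 + 4.08e+09) = 5.2e+05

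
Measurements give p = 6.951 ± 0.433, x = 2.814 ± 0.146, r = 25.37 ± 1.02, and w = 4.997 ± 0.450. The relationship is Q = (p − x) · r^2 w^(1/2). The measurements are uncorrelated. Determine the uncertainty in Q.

Let u = p − x = 4.137. δu = √(δp² + δx²) = √(0.187 + 0.0213) = 0.457, so δu/u = 0.110.
Q is then a monomial in u, r, w:
δQ/Q = √((δu/u)² + (2·δr/r)² + (½·δw/w)²) = √(0.0122 + 0.00647 + 0.00203) = 0.144
Q = 5952, so δQ = 0.144 × 5952 = 856.

856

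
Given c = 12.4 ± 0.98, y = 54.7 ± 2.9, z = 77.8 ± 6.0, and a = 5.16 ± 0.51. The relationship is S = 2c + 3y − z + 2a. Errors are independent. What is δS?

10.8

Sums and differences: (δS)² = Σ (cᵢ δxᵢ)².
  (2·δc)² = 3.84;  (3·δy)² = 75.7;  (δz)² = 36.0;  (2·δa)² = 1.04
δS = √(117) = 10.8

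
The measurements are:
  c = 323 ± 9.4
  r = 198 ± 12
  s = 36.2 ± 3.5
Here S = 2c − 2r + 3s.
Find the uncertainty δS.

Absolute uncertainties add in quadrature for a linear combination:
  (2·δc)² = 353;  (2·δr)² = 576;  (3·δs)² = 110
δS = √(1040) = 32.2

32.2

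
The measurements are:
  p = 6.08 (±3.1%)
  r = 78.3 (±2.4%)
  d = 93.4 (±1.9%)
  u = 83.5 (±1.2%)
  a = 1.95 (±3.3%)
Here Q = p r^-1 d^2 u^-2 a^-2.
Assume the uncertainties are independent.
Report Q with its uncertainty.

Q is a product of powers, so relative uncertainties combine in quadrature:
  (1·δp/p)² = (1×0.0310)² = 0.000961;  (-1·δr/r)² = (-1×0.0240)² = 0.000576;  (2·δd/d)² = (2×0.0190)² = 0.00144;  (-2·δu/u)² = (-2×0.0120)² = 0.000576;  (-2·δa/a)² = (-2×0.0330)² = 0.00436
δQ/Q = √(0.00791) = 0.0890
Q = 0.0256, so δQ = 0.0890 × 0.0256 = 0.00227.

0.0256 ± 0.00227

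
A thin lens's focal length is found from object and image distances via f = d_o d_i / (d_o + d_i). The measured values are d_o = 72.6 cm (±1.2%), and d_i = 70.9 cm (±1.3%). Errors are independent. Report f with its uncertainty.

35.9 ± 0.318 cm

∂f/∂d_o = (d_i/(d_o+d_i))² = 0.244;  ∂f/∂d_i = (d_o/(d_o+d_i))² = 0.256
δf = √((∂f/∂d_o · δd_o)² + (∂f/∂d_i · δd_i)²) = √(0.0452 + 0.0557) = 0.318 cm
f = 35.9 cm.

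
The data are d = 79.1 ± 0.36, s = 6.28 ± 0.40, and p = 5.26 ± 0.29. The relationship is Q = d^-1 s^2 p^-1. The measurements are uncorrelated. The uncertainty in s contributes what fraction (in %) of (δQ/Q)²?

(δQ/Q)² = (-1·δd/d)² + (2·δs/s)² + (-1·δp/p)²
  d term: (-1×0.00455)² = 2.07e-05
  s term: (2×0.0637)² = 0.0162
  p term: (-1×0.0551)² = 0.00304
Total = 0.0193. Share from s = 0.0162/0.0193 = 0.841.

84.1%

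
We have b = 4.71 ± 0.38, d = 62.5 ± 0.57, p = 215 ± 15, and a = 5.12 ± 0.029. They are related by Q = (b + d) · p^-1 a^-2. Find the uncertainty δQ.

0.000852

Let u = b + d = 67.2. δu = √(δb² + δd²) = √(0.144 + 0.325) = 0.685, so δu/u = 0.0102.
Q is then a monomial in u, p, a:
δQ/Q = √((δu/u)² + (-1·δp/p)² + (-2·δa/a)²) = √(0.000104 + 0.00487 + 0.000128) = 0.0714
Q = 0.0119, so δQ = 0.0714 × 0.0119 = 0.000852.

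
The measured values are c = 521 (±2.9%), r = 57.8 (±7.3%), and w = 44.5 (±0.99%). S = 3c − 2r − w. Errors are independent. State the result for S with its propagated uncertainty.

S is a linear combination, so absolute uncertainties add in quadrature:
  (3·δc)² = 2050;  (2·δr)² = 71.2;  (δw)² = 0.194
δS = √(2130) = 46.1
S = 1400.

1400 ± 46.1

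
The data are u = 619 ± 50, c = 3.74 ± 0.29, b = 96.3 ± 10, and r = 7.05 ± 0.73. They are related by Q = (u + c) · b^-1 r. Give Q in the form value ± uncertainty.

Let w = u + c = 623. δw = √(δu² + δc²) = √(2500 + 0.0841) = 50.0, so δw/w = 0.0803.
Q is then a monomial in w, b, r:
δQ/Q = √((δw/w)² + (-1·δb/b)² + (1·δr/r)²) = √(0.00645 + 0.0108 + 0.0107) = 0.167
Q = 45.6, so δQ = 0.167 × 45.6 = 7.62.

45.6 ± 7.62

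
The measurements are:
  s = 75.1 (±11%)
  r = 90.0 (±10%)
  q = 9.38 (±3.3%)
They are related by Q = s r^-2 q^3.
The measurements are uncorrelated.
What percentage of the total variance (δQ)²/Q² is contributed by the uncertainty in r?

64.6%

(δQ/Q)² = (1·δs/s)² + (-2·δr/r)² + (3·δq/q)²
  s term: (1×0.110)² = 0.0121
  r term: (-2×0.100)² = 0.0400
  q term: (3×0.0330)² = 0.00980
Total = 0.0619. Share from r = 0.0400/0.0619 = 0.646.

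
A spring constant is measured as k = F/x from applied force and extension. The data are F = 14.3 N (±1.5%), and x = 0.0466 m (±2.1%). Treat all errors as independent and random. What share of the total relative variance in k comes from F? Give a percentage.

33.8%

(δk/k)² = (1·δF/F)² + (-1·δx/x)²
  F term: (1×0.0150)² = 0.000225
  x term: (-1×0.0210)² = 0.000441
Total = 0.000666. Share from F = 0.000225/0.000666 = 0.338.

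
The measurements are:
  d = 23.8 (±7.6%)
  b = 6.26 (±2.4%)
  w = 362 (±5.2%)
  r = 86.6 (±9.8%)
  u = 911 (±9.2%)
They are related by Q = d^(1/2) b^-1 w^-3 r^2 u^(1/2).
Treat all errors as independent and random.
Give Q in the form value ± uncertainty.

0.00372 ± 0.000962

Q is a product of powers, so relative uncertainties combine in quadrature:
  (½·δd/d)² = (0.5×0.0760)² = 0.00144;  (-1·δb/b)² = (-1×0.0240)² = 0.000576;  (-3·δw/w)² = (-3×0.0520)² = 0.0243;  (2·δr/r)² = (2×0.0980)² = 0.0384;  (½·δu/u)² = (0.5×0.0920)² = 0.00212
δQ/Q = √(0.0669) = 0.259
Q = 0.00372, so δQ = 0.259 × 0.00372 = 0.000962.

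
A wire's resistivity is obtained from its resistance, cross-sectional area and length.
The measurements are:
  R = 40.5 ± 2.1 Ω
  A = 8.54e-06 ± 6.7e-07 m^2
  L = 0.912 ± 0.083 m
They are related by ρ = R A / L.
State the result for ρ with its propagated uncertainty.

(3.79 ± 0.496) × 10^-4 Ω·m

ρ is a product of powers, so relative uncertainties combine in quadrature:
  (1·δR/R)² = (1×0.0519)² = 0.00269;  (1·δA/A)² = (1×0.0785)² = 0.00616;  (-1·δL/L)² = (-1×0.0910)² = 0.00828
δρ/ρ = √(0.0171) = 0.131
ρ = 0.000379 Ω·m, so δρ = 0.131 × 0.000379 = 4.96e-05 Ω·m.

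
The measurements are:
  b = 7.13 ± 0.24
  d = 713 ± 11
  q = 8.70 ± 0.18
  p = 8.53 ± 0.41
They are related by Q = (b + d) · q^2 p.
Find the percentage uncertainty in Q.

6.52%

Let u = b + d = 720. δu = √(δb² + δd²) = √(0.0576 + 121) = 11.0, so δu/u = 0.0153.
Q is then a monomial in u, q, p:
δQ/Q = √((δu/u)² + (2·δq/q)² + (1·δp/p)²) = √(0.000233 + 0.00171 + 0.00231) = 0.0652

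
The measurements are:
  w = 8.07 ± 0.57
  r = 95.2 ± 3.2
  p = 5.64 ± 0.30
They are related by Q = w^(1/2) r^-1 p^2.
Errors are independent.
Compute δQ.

0.111

Since Q is a product/quotient, work with relative uncertainties:
  (½·δw/w)² = (0.5×0.0706)² = 0.00125;  (-1·δr/r)² = (-1×0.0336)² = 0.00113;  (2·δp/p)² = (2×0.0532)² = 0.0113
δQ/Q = √(0.0137) = 0.117
Q = 0.949, so δQ = 0.117 × 0.949 = 0.111.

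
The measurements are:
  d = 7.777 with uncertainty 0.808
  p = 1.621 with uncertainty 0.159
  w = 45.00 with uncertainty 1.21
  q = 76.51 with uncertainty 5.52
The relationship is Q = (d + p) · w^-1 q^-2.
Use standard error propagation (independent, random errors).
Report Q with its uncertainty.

(3.568 ± 0.610) × 10^-5

Let u = d + p = 9.398. δu = √(δd² + δp²) = √(0.653 + 0.0253) = 0.823, so δu/u = 0.0876.
Q is then a monomial in u, w, q:
δQ/Q = √((δu/u)² + (-1·δw/w)² + (-2·δq/q)²) = √(0.00768 + 0.000723 + 0.0208) = 0.171
Q = 3.568e-05, so δQ = 0.171 × 3.568e-05 = 6.1e-06.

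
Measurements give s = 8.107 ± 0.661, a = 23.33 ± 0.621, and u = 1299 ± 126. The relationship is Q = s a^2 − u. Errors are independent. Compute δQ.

Let p = s·a^2 = 4413. δp/p = √((1·δs/s)² + (2·δa/a)²) = √(0.00665 + 0.00283) = 0.0974, so δp = 430.
Q = p − u: δQ = √(δp² + δu²) = √(1.85e+05 + 15900) = 448

448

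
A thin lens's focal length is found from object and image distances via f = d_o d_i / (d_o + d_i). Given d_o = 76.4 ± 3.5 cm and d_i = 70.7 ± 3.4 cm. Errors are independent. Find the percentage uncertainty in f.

∂f/∂d_o = (d_i/(d_o+d_i))² = 0.231;  ∂f/∂d_i = (d_o/(d_o+d_i))² = 0.270
δf = √((∂f/∂d_o · δd_o)² + (∂f/∂d_i · δd_i)²) = √(0.654 + 0.841) = 1.22 cm
f = 36.7 cm, so δf/f = 1.22/36.7 = 0.0333.

3.33%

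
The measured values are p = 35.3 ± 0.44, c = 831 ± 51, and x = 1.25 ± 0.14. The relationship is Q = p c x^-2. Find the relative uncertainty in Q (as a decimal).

0.233

Each factor contributes (exponent × relative error)² to (δQ/Q)²:
  (1·δp/p)² = (1×0.0125)² = 0.000155;  (1·δc/c)² = (1×0.0614)² = 0.00377;  (-2·δx/x)² = (-2×0.112)² = 0.0502
δQ/Q = √(0.0541) = 0.233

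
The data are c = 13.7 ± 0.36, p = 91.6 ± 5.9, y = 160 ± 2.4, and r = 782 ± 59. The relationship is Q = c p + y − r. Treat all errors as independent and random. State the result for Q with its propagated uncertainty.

633 ± 105

Let w = c·p = 1250. δw/w = √((1·δc/c)² + (1·δp/p)²) = √(0.000691 + 0.00415) = 0.0696, so δw = 87.3.
Q = w + y − r: δQ = √(δw² + δy² + δr²) = √(7620 + 5.76 + 3480) = 105
Q = 633.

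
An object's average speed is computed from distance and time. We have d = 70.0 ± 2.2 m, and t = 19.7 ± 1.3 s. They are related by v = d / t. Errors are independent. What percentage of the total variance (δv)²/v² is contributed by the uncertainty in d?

(δv/v)² = (1·δd/d)² + (-1·δt/t)²
  d term: (1×0.0314)² = 0.000988
  t term: (-1×0.0660)² = 0.00435
Total = 0.00534. Share from d = 0.000988/0.00534 = 0.185.

18.5%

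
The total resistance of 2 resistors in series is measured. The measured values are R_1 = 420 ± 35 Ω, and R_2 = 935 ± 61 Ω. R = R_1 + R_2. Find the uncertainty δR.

For a sum/difference, combine absolute errors in quadrature:
  (δR_1)² = 1220;  (δR_2)² = 3720
δR = √(4950) = 70.3 Ω

70.3 Ω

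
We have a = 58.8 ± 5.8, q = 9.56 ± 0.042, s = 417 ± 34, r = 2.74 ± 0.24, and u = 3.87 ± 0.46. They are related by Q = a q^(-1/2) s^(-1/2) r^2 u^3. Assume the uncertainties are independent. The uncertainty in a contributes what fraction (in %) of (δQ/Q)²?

5.75%

(δQ/Q)² = (1·δa/a)² + (−½·δq/q)² + (−½·δs/s)² + (2·δr/r)² + (3·δu/u)²
  a term: (1×0.0986)² = 0.00973
  q term: (-0.5×0.00439)² = 4.83e-06
  s term: (-0.5×0.0815)² = 0.00166
  r term: (2×0.0876)² = 0.0307
  u term: (3×0.119)² = 0.127
Total = 0.169. Share from a = 0.00973/0.169 = 0.0575.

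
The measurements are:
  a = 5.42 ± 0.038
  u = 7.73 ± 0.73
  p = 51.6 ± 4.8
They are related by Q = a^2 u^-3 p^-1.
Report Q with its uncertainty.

0.00123 ± 0.000368

Products/powers → add relative errors in quadrature, weighted by exponent:
  (2·δa/a)² = (2×0.00701)² = 0.000197;  (-3·δu/u)² = (-3×0.0944)² = 0.0803;  (-1·δp/p)² = (-1×0.0930)² = 0.00865
δQ/Q = √(0.0891) = 0.299
Q = 0.00123, so δQ = 0.299 × 0.00123 = 0.000368.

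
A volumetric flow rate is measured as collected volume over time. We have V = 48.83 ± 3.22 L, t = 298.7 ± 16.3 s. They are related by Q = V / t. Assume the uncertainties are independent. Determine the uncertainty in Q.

0.0140 L/s

Products/powers → add relative errors in quadrature, weighted by exponent:
  (1·δV/V)² = (1×0.0659)² = 0.00435;  (-1·δt/t)² = (-1×0.0546)² = 0.00298
δQ/Q = √(0.00733) = 0.0856
Q = 0.1635 L/s, so δQ = 0.0856 × 0.1635 = 0.0140 L/s.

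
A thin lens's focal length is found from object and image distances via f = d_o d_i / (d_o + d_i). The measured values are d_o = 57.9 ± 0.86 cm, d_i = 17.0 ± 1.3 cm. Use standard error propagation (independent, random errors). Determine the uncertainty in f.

∂f/∂d_o = (d_i/(d_o+d_i))² = 0.0515;  ∂f/∂d_i = (d_o/(d_o+d_i))² = 0.598
δf = √((∂f/∂d_o · δd_o)² + (∂f/∂d_i · δd_i)²) = √(0.00196 + 0.603) = 0.778 cm

0.778 cm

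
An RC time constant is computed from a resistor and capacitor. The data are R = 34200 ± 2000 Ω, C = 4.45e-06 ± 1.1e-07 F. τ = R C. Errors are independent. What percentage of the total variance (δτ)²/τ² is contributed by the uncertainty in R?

84.8%

(δτ/τ)² = (1·δR/R)² + (1·δC/C)²
  R term: (1×0.0585)² = 0.00342
  C term: (1×0.0247)² = 0.000611
Total = 0.00403. Share from R = 0.00342/0.00403 = 0.848.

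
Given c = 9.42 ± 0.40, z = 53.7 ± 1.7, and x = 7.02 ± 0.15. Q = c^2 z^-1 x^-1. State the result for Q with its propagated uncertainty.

Each factor contributes (exponent × relative error)² to (δQ/Q)²:
  (2·δc/c)² = (2×0.0425)² = 0.00721;  (-1·δz/z)² = (-1×0.0317)² = 0.00100;  (-1·δx/x)² = (-1×0.0214)² = 0.000457
δQ/Q = √(0.00867) = 0.0931
Q = 0.235, so δQ = 0.0931 × 0.235 = 0.0219.

0.235 ± 0.0219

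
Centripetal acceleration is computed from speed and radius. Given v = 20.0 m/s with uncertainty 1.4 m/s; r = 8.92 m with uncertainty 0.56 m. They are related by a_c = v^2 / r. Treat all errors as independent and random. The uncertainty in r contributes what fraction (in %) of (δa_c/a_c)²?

(δa_c/a_c)² = (2·δv/v)² + (-1·δr/r)²
  v term: (2×0.0700)² = 0.0196
  r term: (-1×0.0628)² = 0.00394
Total = 0.0235. Share from r = 0.00394/0.0235 = 0.167.

16.7%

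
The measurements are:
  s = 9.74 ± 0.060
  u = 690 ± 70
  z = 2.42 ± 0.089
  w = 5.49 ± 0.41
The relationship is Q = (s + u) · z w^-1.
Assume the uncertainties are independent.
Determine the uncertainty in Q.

40.1

Let h = s + u = 700. δh = √(δs² + δu²) = √(0.00360 + 4900) = 70.0, so δh/h = 0.100.
Q is then a monomial in h, z, w:
δQ/Q = √((δh/h)² + (1·δz/z)² + (-1·δw/w)²) = √(0.0100 + 0.00135 + 0.00558) = 0.130
Q = 308, so δQ = 0.130 × 308 = 40.1.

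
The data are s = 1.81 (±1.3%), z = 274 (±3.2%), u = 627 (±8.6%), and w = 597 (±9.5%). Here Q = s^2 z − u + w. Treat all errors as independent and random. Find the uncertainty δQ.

86.6

Let p = s^2·z = 898. δp/p = √((2·δs/s)² + (1·δz/z)²) = √(0.000676 + 0.00102) = 0.0412, so δp = 37.0.
Q = p − u + w: δQ = √(δp² + δu² + δw²) = √(1370 + 2910 + 3220) = 86.6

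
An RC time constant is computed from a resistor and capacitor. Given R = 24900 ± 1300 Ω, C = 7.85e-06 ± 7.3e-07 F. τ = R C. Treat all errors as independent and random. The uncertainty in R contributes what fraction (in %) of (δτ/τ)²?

24.0%

(δτ/τ)² = (1·δR/R)² + (1·δC/C)²
  R term: (1×0.0522)² = 0.00273
  C term: (1×0.0930)² = 0.00865
Total = 0.0114. Share from R = 0.00273/0.0114 = 0.240.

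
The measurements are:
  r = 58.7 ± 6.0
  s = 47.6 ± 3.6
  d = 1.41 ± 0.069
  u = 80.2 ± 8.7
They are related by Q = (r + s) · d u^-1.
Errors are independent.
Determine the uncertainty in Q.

Let w = r + s = 106. δw = √(δr² + δs²) = √(36.0 + 13.0) = 7.00, so δw/w = 0.0658.
Q is then a monomial in w, d, u:
δQ/Q = √((δw/w)² + (1·δd/d)² + (-1·δu/u)²) = √(0.00433 + 0.00239 + 0.0118) = 0.136
Q = 1.87, so δQ = 0.136 × 1.87 = 0.254.

0.254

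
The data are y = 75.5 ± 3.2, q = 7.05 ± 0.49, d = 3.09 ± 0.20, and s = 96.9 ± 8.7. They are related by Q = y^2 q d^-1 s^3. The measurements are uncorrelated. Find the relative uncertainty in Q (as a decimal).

Since Q is a product/quotient, work with relative uncertainties:
  (2·δy/y)² = (2×0.0424)² = 0.00719;  (1·δq/q)² = (1×0.0695)² = 0.00483;  (-1·δd/d)² = (-1×0.0647)² = 0.00419;  (3·δs/s)² = (3×0.0898)² = 0.0725
δQ/Q = √(0.0888) = 0.298

0.298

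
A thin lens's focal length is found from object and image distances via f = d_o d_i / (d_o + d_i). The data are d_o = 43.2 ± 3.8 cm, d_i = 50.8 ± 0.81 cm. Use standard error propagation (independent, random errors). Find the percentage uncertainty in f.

4.81%

∂f/∂d_o = (d_i/(d_o+d_i))² = 0.292;  ∂f/∂d_i = (d_o/(d_o+d_i))² = 0.211
δf = √((∂f/∂d_o · δd_o)² + (∂f/∂d_i · δd_i)²) = √(1.23 + 0.0293) = 1.12 cm
f = 23.3 cm, so δf/f = 1.12/23.3 = 0.0481.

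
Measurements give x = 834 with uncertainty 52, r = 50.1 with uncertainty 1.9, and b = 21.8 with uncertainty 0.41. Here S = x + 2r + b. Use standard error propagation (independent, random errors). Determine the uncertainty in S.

For a sum/difference, combine absolute errors in quadrature:
  (δx)² = 2700;  (2·δr)² = 14.4;  (δb)² = 0.168
δS = √(2720) = 52.1

52.1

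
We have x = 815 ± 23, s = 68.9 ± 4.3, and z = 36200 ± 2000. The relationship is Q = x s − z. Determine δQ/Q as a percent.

Let p = x·s = 56200. δp/p = √((1·δx/x)² + (1·δs/s)²) = √(0.000796 + 0.00389) = 0.0685, so δp = 3850.
Q = p − z: δQ = √(δp² + δz²) = √(1.48e+07 + 4e+06) = 4340
Q = 20000, so δQ/Q = 4340/20000 = 0.217.

21.7%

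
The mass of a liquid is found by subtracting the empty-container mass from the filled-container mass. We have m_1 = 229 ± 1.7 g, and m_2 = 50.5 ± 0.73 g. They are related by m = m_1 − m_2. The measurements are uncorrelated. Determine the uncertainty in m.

Absolute uncertainties add in quadrature for a linear combination:
  (δm_1)² = 2.89;  (δm_2)² = 0.533
δm = √(3.42) = 1.85 g

1.85 g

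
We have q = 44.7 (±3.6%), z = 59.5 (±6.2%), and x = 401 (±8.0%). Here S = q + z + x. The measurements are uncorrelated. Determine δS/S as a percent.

6.40%

S is a linear combination, so absolute uncertainties add in quadrature:
  (δq)² = 2.59;  (δz)² = 13.6;  (δx)² = 1030
δS = √(1050) = 32.3
S = 505, so δS/S = 32.3/505 = 0.0640.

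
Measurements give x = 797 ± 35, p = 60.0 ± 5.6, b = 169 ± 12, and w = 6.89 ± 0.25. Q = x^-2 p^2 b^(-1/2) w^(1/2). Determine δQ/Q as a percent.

Products/powers → add relative errors in quadrature, weighted by exponent:
  (-2·δx/x)² = (-2×0.0439)² = 0.00771;  (2·δp/p)² = (2×0.0933)² = 0.0348;  (−½·δb/b)² = (-0.5×0.0710)² = 0.00126;  (½·δw/w)² = (0.5×0.0363)² = 0.000329
δQ/Q = √(0.0441) = 0.210

21.0%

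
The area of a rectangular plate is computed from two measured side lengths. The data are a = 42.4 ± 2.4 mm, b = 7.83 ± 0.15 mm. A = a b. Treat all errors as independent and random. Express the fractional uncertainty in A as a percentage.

5.98%

Each factor contributes (exponent × relative error)² to (δA/A)²:
  (1·δa/a)² = (1×0.0566)² = 0.00320;  (1·δb/b)² = (1×0.0192)² = 0.000367
δA/A = √(0.00357) = 0.0598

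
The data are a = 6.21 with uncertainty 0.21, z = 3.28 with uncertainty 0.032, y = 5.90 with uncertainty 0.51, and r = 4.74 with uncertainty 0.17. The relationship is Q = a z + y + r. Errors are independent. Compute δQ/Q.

0.0289

Let p = a·z = 20.4. δp/p = √((1·δa/a)² + (1·δz/z)²) = √(0.00114 + 9.52e-05) = 0.0352, so δp = 0.717.
Q = p + y + r: δQ = √(δp² + δy² + δr²) = √(0.514 + 0.260 + 0.0289) = 0.896
Q = 31.0, so δQ/Q = 0.896/31.0 = 0.0289.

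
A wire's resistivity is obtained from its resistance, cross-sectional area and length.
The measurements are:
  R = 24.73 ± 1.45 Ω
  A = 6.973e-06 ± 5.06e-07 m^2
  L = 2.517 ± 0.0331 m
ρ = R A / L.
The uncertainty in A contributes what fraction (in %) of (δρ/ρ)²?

59.3%

(δρ/ρ)² = (1·δR/R)² + (1·δA/A)² + (-1·δL/L)²
  R term: (1×0.0586)² = 0.00344
  A term: (1×0.0726)² = 0.00527
  L term: (-1×0.0132)² = 0.000173
Total = 0.00888. Share from A = 0.00527/0.00888 = 0.593.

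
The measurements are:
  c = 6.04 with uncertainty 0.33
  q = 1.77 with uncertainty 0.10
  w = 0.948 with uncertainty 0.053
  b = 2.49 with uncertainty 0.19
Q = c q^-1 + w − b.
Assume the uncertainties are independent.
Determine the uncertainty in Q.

0.333

Let p = c·q^-1 = 3.41. δp/p = √((1·δc/c)² + (-1·δq/q)²) = √(0.00299 + 0.00319) = 0.0786, so δp = 0.268.
Q = p + w − b: δQ = √(δp² + δw² + δb²) = √(0.0719 + 0.00281 + 0.0361) = 0.333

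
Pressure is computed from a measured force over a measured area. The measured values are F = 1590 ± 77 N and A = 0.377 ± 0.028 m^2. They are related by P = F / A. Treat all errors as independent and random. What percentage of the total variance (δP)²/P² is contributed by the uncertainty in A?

(δP/P)² = (1·δF/F)² + (-1·δA/A)²
  F term: (1×0.0484)² = 0.00235
  A term: (-1×0.0743)² = 0.00552
Total = 0.00786. Share from A = 0.00552/0.00786 = 0.702.

70.2%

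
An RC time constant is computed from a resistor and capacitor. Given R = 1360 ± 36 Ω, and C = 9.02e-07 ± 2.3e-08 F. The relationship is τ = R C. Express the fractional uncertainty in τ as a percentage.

Each factor contributes (exponent × relative error)² to (δτ/τ)²:
  (1·δR/R)² = (1×0.0265)² = 0.000701;  (1·δC/C)² = (1×0.0255)² = 0.000650
δτ/τ = √(0.00135) = 0.0368

3.68%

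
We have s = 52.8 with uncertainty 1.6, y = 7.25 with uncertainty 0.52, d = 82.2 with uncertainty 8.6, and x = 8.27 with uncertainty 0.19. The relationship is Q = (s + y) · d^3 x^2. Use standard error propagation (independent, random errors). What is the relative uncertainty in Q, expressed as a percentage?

Let u = s + y = 60.0. δu = √(δs² + δy²) = √(2.56 + 0.270) = 1.68, so δu/u = 0.0280.
Q is then a monomial in u, d, x:
δQ/Q = √((δu/u)² + (3·δd/d)² + (2·δx/x)²) = √(0.000785 + 0.0985 + 0.00211) = 0.318

31.8%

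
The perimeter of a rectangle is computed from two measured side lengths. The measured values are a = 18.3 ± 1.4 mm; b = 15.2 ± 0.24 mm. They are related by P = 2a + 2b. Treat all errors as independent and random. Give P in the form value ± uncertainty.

67.0 ± 2.84 mm

Each term contributes (cᵢ δxᵢ)² to (δP)²:
  (2·δa)² = 7.84;  (2·δb)² = 0.230
δP = √(8.07) = 2.84 mm
P = 67.0 mm.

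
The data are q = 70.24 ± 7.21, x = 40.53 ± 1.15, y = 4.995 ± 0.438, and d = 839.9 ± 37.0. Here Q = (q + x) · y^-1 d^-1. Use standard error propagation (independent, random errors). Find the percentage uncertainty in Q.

11.8%

Let u = q + x = 110.8. δu = √(δq² + δx²) = √(52.0 + 1.32) = 7.30, so δu/u = 0.0659.
Q is then a monomial in u, y, d:
δQ/Q = √((δu/u)² + (-1·δy/y)² + (-1·δd/d)²) = √(0.00434 + 0.00769 + 0.00194) = 0.118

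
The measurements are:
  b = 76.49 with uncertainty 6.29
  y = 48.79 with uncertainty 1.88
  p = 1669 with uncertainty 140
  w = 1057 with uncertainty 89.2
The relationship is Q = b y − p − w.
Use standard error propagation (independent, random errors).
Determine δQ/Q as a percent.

Let h = b·y = 3732. δh/h = √((1·δb/b)² + (1·δy/y)²) = √(0.00676 + 0.00148) = 0.0908, so δh = 339.
Q = h − p − w: δQ = √(δh² + δp² + δw²) = √(1.15e+05 + 19600 + 7960) = 377
Q = 1006, so δQ/Q = 377/1006 = 0.375.

37.5%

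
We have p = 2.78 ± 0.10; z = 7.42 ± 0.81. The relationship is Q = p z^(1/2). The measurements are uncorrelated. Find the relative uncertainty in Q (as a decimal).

Products/powers → add relative errors in quadrature, weighted by exponent:
  (1·δp/p)² = (1×0.0360)² = 0.00129;  (½·δz/z)² = (0.5×0.109)² = 0.00298
δQ/Q = √(0.00427) = 0.0654

0.0654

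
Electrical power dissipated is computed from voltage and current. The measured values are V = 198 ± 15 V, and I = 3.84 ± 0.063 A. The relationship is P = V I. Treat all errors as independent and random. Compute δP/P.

0.0775

Relative error in a monomial: (δP/P)² = Σ (nᵢ · δxᵢ/xᵢ)².
  (1·δV/V)² = (1×0.0758)² = 0.00574;  (1·δI/I)² = (1×0.0164)² = 0.000269
δP/P = √(0.00601) = 0.0775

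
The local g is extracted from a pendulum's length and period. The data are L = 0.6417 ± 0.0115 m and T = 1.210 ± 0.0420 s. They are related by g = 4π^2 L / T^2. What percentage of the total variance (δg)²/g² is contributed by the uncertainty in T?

93.8%

(δg/g)² = (1·δL/L)² + (-2·δT/T)²
  L term: (1×0.0179)² = 0.000321
  T term: (-2×0.0347)² = 0.00482
Total = 0.00514. Share from T = 0.00482/0.00514 = 0.938.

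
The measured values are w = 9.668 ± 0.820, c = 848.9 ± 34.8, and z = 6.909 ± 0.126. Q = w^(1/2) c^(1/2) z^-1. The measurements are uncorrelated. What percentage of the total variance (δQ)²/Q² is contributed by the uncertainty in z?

13.0%

(δQ/Q)² = (½·δw/w)² + (½·δc/c)² + (-1·δz/z)²
  w term: (0.5×0.0848)² = 0.00180
  c term: (0.5×0.0410)² = 0.000420
  z term: (-1×0.0182)² = 0.000333
Total = 0.00255. Share from z = 0.000333/0.00255 = 0.130.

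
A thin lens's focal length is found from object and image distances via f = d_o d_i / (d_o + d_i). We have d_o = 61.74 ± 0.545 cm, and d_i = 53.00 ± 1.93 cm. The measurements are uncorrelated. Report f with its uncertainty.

∂f/∂d_o = (d_i/(d_o+d_i))² = 0.213;  ∂f/∂d_i = (d_o/(d_o+d_i))² = 0.290
δf = √((∂f/∂d_o · δd_o)² + (∂f/∂d_i · δd_i)²) = √(0.0135 + 0.312) = 0.571 cm
f = 28.52 cm.

28.52 ± 0.571 cm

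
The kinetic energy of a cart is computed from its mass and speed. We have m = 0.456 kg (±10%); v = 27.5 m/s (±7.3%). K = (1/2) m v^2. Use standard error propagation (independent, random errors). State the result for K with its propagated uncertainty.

Products/powers → add relative errors in quadrature, weighted by exponent:
  (1·δm/m)² = (1×0.100)² = 0.0100;  (2·δv/v)² = (2×0.0730)² = 0.0213
δK/K = √(0.0313) = 0.177
K = 172 J, so δK = 0.177 × 172 = 30.5 J.

172 ± 30.5 J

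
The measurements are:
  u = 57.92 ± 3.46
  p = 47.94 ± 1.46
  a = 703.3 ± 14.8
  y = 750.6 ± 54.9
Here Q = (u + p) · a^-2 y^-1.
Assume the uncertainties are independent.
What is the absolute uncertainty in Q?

Let w = u + p = 105.9. δw = √(δu² + δp²) = √(12.0 + 2.13) = 3.76, so δw/w = 0.0355.
Q is then a monomial in w, a, y:
δQ/Q = √((δw/w)² + (-2·δa/a)² + (-1·δy/y)²) = √(0.00126 + 0.00177 + 0.00535) = 0.0915
Q = 2.851e-07, so δQ = 0.0915 × 2.851e-07 = 2.61e-08.

2.61e-08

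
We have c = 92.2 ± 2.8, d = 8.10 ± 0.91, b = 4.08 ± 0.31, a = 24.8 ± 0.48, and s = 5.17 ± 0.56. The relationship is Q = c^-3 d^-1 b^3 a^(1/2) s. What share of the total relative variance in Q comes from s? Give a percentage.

(δQ/Q)² = (-3·δc/c)² + (-1·δd/d)² + (3·δb/b)² + (½·δa/a)² + (1·δs/s)²
  c term: (-3×0.0304)² = 0.00830
  d term: (-1×0.112)² = 0.0126
  b term: (3×0.0760)² = 0.0520
  a term: (0.5×0.0194)² = 9.37e-05
  s term: (1×0.108)² = 0.0117
Total = 0.0847. Share from s = 0.0117/0.0847 = 0.139.

13.9%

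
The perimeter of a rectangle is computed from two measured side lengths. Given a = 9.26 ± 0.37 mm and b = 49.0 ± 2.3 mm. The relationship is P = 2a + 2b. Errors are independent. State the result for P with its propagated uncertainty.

P is a linear combination, so absolute uncertainties add in quadrature:
  (2·δa)² = 0.548;  (2·δb)² = 21.2
δP = √(21.7) = 4.66 mm
P = 117 mm.

117 ± 4.66 mm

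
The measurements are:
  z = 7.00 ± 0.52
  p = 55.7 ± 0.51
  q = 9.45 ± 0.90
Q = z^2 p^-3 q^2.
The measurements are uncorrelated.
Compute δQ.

For a monomial Q ∝ z^2, p^-3, q^2, fractional errors add in quadrature:
  (2·δz/z)² = (2×0.0743)² = 0.0221;  (-3·δp/p)² = (-3×0.00916)² = 0.000755;  (2·δq/q)² = (2×0.0952)² = 0.0363
δQ/Q = √(0.0591) = 0.243
Q = 0.0253, so δQ = 0.243 × 0.0253 = 0.00616.

0.00616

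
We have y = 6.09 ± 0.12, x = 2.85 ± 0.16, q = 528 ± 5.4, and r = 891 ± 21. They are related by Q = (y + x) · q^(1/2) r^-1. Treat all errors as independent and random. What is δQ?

Let u = y + x = 8.94. δu = √(δy² + δx²) = √(0.0144 + 0.0256) = 0.200, so δu/u = 0.0224.
Q is then a monomial in u, q, r:
δQ/Q = √((δu/u)² + (½·δq/q)² + (-1·δr/r)²) = √(0.000500 + 2.61e-05 + 0.000555) = 0.0329
Q = 0.231, so δQ = 0.0329 × 0.231 = 0.00758.

0.00758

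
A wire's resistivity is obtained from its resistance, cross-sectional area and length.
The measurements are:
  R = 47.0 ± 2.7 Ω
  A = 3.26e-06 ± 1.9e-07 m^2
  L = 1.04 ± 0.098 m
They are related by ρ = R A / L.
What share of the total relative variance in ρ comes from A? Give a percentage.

(δρ/ρ)² = (1·δR/R)² + (1·δA/A)² + (-1·δL/L)²
  R term: (1×0.0574)² = 0.00330
  A term: (1×0.0583)² = 0.00340
  L term: (-1×0.0942)² = 0.00888
Total = 0.0156. Share from A = 0.00340/0.0156 = 0.218.

21.8%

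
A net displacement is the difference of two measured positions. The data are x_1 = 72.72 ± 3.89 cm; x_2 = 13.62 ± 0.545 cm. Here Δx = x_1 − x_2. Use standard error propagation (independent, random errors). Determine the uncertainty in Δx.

3.93 cm

Δx is a linear combination, so absolute uncertainties add in quadrature:
  (δx_1)² = 15.1;  (δx_2)² = 0.297
δΔx = √(15.4) = 3.93 cm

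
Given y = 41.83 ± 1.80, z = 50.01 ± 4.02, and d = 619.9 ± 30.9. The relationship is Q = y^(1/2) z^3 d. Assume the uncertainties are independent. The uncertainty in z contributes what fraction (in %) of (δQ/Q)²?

(δQ/Q)² = (½·δy/y)² + (3·δz/z)² + (1·δd/d)²
  y term: (0.5×0.0430)² = 0.000463
  z term: (3×0.0804)² = 0.0582
  d term: (1×0.0498)² = 0.00248
Total = 0.0611. Share from z = 0.0582/0.0611 = 0.952.

95.2%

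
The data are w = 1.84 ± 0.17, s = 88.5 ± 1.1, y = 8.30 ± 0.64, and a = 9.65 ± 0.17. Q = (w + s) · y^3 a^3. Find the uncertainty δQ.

1.1e+07

Let u = w + s = 90.3. δu = √(δw² + δs²) = √(0.0289 + 1.21) = 1.11, so δu/u = 0.0123.
Q is then a monomial in u, y, a:
δQ/Q = √((δu/u)² + (3·δy/y)² + (3·δa/a)²) = √(0.000152 + 0.0535 + 0.00279) = 0.238
Q = 4.64e+07, so δQ = 0.238 × 4.64e+07 = 1.1e+07.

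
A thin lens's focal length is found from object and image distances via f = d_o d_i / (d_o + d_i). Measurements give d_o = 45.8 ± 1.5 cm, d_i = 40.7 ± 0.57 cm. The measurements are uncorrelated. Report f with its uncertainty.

21.5 ± 0.369 cm

∂f/∂d_o = (d_i/(d_o+d_i))² = 0.221;  ∂f/∂d_i = (d_o/(d_o+d_i))² = 0.280
δf = √((∂f/∂d_o · δd_o)² + (∂f/∂d_i · δd_i)²) = √(0.110 + 0.0255) = 0.369 cm
f = 21.5 cm.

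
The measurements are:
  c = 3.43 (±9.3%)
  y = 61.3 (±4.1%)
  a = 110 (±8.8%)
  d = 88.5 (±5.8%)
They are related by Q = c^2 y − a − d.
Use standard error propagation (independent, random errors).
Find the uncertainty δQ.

Let p = c^2·y = 721. δp/p = √((2·δc/c)² + (1·δy/y)²) = √(0.0346 + 0.00168) = 0.190, so δp = 137.
Q = p − a − d: δQ = √(δp² + δa² + δd²) = √(18900 + 93.7 + 26.3) = 138

138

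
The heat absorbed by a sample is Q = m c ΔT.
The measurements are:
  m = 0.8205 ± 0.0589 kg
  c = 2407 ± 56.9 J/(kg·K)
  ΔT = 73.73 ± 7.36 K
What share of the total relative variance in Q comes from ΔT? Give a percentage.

(δQ/Q)² = (1·δm/m)² + (1·δc/c)² + (1·δΔT/ΔT)²
  m term: (1×0.0718)² = 0.00515
  c term: (1×0.0236)² = 0.000559
  ΔT term: (1×0.0998)² = 0.00996
Total = 0.0157. Share from ΔT = 0.00996/0.0157 = 0.636.

63.6%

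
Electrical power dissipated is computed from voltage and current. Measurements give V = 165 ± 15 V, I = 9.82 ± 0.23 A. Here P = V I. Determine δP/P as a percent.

For a monomial P ∝ V, I, fractional errors add in quadrature:
  (1·δV/V)² = (1×0.0909)² = 0.00826;  (1·δI/I)² = (1×0.0234)² = 0.000549
δP/P = √(0.00881) = 0.0939

9.39%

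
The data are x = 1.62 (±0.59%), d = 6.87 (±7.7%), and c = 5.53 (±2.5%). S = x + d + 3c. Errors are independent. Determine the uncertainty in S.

For a sum/difference, combine absolute errors in quadrature:
  (δx)² = 9.14e-05;  (δd)² = 0.280;  (3·δc)² = 0.172
δS = √(0.452) = 0.672

0.672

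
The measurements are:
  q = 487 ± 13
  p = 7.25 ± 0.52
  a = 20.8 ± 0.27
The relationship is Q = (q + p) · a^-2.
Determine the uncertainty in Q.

0.0422

Let u = q + p = 494. δu = √(δq² + δp²) = √(169 + 0.270) = 13.0, so δu/u = 0.0263.
Q is then a monomial in u, a:
δQ/Q = √((δu/u)² + (-2·δa/a)²) = √(0.000693 + 0.000674) = 0.0370
Q = 1.14, so δQ = 0.0370 × 1.14 = 0.0422.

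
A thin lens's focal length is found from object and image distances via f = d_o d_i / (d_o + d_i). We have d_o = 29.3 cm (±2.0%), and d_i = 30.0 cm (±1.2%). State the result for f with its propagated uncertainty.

∂f/∂d_o = (d_i/(d_o+d_i))² = 0.256;  ∂f/∂d_i = (d_o/(d_o+d_i))² = 0.244
δf = √((∂f/∂d_o · δd_o)² + (∂f/∂d_i · δd_i)²) = √(0.0225 + 0.00772) = 0.174 cm
f = 14.8 cm.

14.8 ± 0.174 cm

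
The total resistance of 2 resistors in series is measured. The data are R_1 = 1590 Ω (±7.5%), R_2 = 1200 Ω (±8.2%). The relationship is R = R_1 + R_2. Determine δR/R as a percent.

Each term contributes (cᵢ δxᵢ)² to (δR)²:
  (δR_1)² = 14200;  (δR_2)² = 9680
δR = √(23900) = 155 Ω
R = 2790 Ω, so δR/R = 155/2790 = 0.0554.

5.54%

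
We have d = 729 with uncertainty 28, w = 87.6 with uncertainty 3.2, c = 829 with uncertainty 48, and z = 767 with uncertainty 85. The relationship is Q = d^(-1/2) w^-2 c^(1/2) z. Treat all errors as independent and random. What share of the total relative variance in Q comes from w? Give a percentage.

(δQ/Q)² = (−½·δd/d)² + (-2·δw/w)² + (½·δc/c)² + (1·δz/z)²
  d term: (-0.5×0.0384)² = 0.000369
  w term: (-2×0.0365)² = 0.00534
  c term: (0.5×0.0579)² = 0.000838
  z term: (1×0.111)² = 0.0123
Total = 0.0188. Share from w = 0.00534/0.0188 = 0.284.

28.4%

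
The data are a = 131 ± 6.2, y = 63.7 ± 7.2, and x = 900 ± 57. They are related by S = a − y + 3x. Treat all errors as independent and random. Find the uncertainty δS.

Each term contributes (cᵢ δxᵢ)² to (δS)²:
  (δa)² = 38.4;  (δy)² = 51.8;  (3·δx)² = 29200
δS = √(29300) = 171

171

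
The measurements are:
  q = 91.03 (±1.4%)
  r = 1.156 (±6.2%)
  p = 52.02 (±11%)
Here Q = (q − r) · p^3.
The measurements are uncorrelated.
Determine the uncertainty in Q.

Let u = q − r = 89.87. δu = √(δq² + δr²) = √(1.62 + 0.00514) = 1.28, so δu/u = 0.0142.
Q is then a monomial in u, p:
δQ/Q = √((δu/u)² + (3·δp/p)²) = √(0.000202 + 0.109) = 0.330
Q = 1.265e+07, so δQ = 0.330 × 1.265e+07 = 4.18e+06.

4.18e+06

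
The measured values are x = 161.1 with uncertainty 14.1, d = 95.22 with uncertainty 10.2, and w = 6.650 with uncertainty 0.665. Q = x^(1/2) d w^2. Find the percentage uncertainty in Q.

Each factor contributes (exponent × relative error)² to (δQ/Q)²:
  (½·δx/x)² = (0.5×0.0875)² = 0.00192;  (1·δd/d)² = (1×0.107)² = 0.0115;  (2·δw/w)² = (2×0.100)² = 0.0400
δQ/Q = √(0.0534) = 0.231

23.1%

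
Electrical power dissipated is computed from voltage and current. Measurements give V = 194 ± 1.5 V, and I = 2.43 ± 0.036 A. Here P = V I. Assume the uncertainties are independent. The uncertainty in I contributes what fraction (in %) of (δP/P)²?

78.6%

(δP/P)² = (1·δV/V)² + (1·δI/I)²
  V term: (1×0.00773)² = 5.98e-05
  I term: (1×0.0148)² = 0.000219
Total = 0.000279. Share from I = 0.000219/0.000279 = 0.786.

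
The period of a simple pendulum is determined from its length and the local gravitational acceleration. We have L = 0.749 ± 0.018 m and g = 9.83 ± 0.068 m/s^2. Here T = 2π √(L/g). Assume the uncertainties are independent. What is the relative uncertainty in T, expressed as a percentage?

1.25%

For a monomial T ∝ L^(1/2), g^(-1/2), fractional errors add in quadrature:
  (½·δL/L)² = (0.5×0.0240)² = 0.000144;  (−½·δg/g)² = (-0.5×0.00692)² = 1.2e-05
δT/T = √(0.000156) = 0.0125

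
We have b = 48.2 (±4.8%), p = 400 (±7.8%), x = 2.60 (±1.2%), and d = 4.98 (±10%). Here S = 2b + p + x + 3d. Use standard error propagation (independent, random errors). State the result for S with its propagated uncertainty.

S is a linear combination, so absolute uncertainties add in quadrature:
  (2·δb)² = 21.4;  (δp)² = 973;  (δx)² = 0.000973;  (3·δd)² = 2.23
δS = √(997) = 31.6
S = 514.

514 ± 31.6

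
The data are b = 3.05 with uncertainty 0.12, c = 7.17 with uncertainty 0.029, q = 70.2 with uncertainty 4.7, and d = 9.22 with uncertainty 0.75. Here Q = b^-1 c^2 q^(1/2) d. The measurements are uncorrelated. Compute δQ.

Each factor contributes (exponent × relative error)² to (δQ/Q)²:
  (-1·δb/b)² = (-1×0.0393)² = 0.00155;  (2·δc/c)² = (2×0.00404)² = 6.54e-05;  (½·δq/q)² = (0.5×0.0670)² = 0.00112;  (1·δd/d)² = (1×0.0813)² = 0.00662
δQ/Q = √(0.00935) = 0.0967
Q = 1300, so δQ = 0.0967 × 1300 = 126.

126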